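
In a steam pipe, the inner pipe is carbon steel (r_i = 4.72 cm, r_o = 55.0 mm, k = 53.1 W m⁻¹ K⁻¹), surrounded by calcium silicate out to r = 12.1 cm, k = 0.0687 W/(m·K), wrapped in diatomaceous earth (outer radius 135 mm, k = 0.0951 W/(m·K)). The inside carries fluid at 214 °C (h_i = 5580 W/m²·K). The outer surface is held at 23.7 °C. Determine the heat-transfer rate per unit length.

Treat each layer as a resistance in series:
  R'_conv,in = 1/(2πr h) = 1/(2π·0.0472·5580) = 6.043×10^-4 m·K/W
  R'_carbon steel = ln(0.0550/0.0472)/(2πk) = 0.1529/(2π·53.1) = 4.584×10^-4 m·K/W
  R'_calcium silicate = ln(0.121/0.0550)/(2πk) = 0.7885/(2π·0.0687) = 1.827 m·K/W
  R'_diatomaceous earth = ln(0.135/0.121)/(2πk) = 0.1095/(2π·0.0951) = 0.1832 m·K/W
ΣR = 6.043×10^-4 + 4.584×10^-4 + 1.827 + 0.1832 = 2.011 m·K/W
Q' = ΔT/ΣR = (214 °C − 23.7 °C)/2.011 = 94.6 W/m

Q' = 94.6 W/m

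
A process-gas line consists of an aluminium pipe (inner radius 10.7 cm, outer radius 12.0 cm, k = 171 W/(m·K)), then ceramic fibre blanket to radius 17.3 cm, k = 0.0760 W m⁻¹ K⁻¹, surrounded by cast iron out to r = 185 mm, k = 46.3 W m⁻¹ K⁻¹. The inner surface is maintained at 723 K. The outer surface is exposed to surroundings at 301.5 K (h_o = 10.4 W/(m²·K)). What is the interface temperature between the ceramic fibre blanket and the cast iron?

T = 342.7 K

Resistance network (inner→outer):
  R'_aluminium = ln(0.120/0.107)/(2πk) = 0.1147/(2π·171) = 1.067×10^-4 m·K/W
  R'_ceramic fibre blanket = ln(0.173/0.120)/(2πk) = 0.3658/(2π·0.0760) = 0.7660 m·K/W
  R'_cast iron = ln(0.185/0.173)/(2πk) = 0.06706/(2π·46.3) = 2.305×10^-4 m·K/W
  R'_conv,out = 1/(2πr h) = 1/(2π·0.185·10.4) = 0.08272 m·K/W
ΣR = 1.067×10^-4 + 0.7660 + 2.305×10^-4 + 0.08272 = 0.8491 m·K/W
Q' = ΔT/ΣR = (723 K − 301.5 K)/0.8491 = 496.4 W/m
From the inner boundary to the ceramic fibre blanket/cast iron interface, ΣR_partial = 0.7661 m·K/W.
T_interface = T_in − Q'·ΣR_partial = 723 K − (496.4)(0.7661) = 342.7 K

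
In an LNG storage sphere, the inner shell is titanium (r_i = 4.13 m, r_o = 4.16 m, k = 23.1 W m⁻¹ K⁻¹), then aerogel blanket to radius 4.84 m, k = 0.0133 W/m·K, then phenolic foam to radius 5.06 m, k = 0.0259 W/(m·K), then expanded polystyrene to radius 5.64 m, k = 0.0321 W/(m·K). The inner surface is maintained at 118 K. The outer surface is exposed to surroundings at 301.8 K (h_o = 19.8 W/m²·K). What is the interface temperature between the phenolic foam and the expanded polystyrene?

Resistance network (inner→outer):
  R_titanium = (1/4.13 − 1/4.16)/(4πk) = 0.001746/(4π·23.1) = 6.015×10^-6 K/W
  R_aerogel blanket = (1/4.16 − 1/4.84)/(4πk) = 0.03377/(4π·0.0133) = 0.2021 K/W
  R_phenolic foam = (1/4.84 − 1/5.06)/(4πk) = 0.008983/(4π·0.0259) = 0.02760 K/W
  R_expanded polystyrene = (1/5.06 − 1/5.64)/(4πk) = 0.02032/(4π·0.0321) = 0.05038 K/W
  R_conv,out = 1/(4πr²h) = 1/(4π·5.64²·19.8) = 1.263×10^-4 K/W
ΣR = 6.015×10^-6 + 0.2021 + 0.02760 + 0.05038 + 1.263×10^-4 = 0.2802 K/W
Q = ΔT/ΣR = (118 K − 301.8 K)/0.2802 = -656.0 W
From the inner boundary to the phenolic foam/expanded polystyrene interface, ΣR_partial = 0.2297 K/W.
T_interface = T_in − Q·ΣR_partial = 118 K − (-656.0)(0.2297) = 268.7 K

T = 268.7 K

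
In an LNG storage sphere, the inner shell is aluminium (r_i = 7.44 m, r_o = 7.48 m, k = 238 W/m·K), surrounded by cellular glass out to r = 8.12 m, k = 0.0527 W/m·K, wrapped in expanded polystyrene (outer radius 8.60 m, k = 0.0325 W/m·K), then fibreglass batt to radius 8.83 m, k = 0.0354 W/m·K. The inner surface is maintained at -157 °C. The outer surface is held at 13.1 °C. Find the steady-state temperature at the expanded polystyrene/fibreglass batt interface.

T = -16.2 °C

Treat each layer as a resistance in series:
  R_aluminium = (1/7.44 − 1/7.48)/(4πk) = 7.188×10^-4/(4π·238) = 2.403×10^-7 K/W
  R_cellular glass = (1/7.48 − 1/8.12)/(4πk) = 0.01054/(4π·0.0527) = 0.01591 K/W
  R_expanded polystyrene = (1/8.12 − 1/8.60)/(4πk) = 0.006874/(4π·0.0325) = 0.01683 K/W
  R_fibreglass batt = (1/8.60 − 1/8.83)/(4πk) = 0.003029/(4π·0.0354) = 0.006809 K/W
ΣR = 2.403×10^-7 + 0.01591 + 0.01683 + 0.006809 = 0.03955 K/W
Q = ΔT/ΣR = (-157 °C − 13.1 °C)/0.03955 = -4301 W
From the inner boundary to the expanded polystyrene/fibreglass batt interface, ΣR_partial = 0.03274 K/W.
T_interface = T_in − Q·ΣR_partial = -157 °C − (-4301)(0.03274) = -16.2 °C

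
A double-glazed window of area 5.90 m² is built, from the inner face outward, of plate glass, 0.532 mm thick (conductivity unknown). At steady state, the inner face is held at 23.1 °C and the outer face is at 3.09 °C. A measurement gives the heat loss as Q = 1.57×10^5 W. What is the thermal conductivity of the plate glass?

k = 0.707 W/m·K

ΣR = ΔT/Q = |23.1 − 3.09|/1.57×10^5 = 1.275×10^-4 K/W
L/(kA) = 1.275×10^-4 ⇒ k = 5.32×10^-4/(1.275×10^-4·5.90) = 0.707 W/m·K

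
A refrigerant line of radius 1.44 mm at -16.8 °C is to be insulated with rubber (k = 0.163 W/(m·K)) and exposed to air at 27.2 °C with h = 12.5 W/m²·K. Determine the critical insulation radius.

r_cr = 1.30 cm

For a cylinder, r_cr = k_ins/h = 0.163/12.5 = 0.0130 m = 1.30 cm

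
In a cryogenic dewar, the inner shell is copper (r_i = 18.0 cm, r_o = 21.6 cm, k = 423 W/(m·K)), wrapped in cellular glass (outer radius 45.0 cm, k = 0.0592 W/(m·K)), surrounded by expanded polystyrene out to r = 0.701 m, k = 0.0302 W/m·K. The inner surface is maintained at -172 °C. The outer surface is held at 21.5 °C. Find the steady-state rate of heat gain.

Series thermal resistances, inner to outer:
  R_copper = (1/0.180 − 1/0.216)/(4πk) = 0.9259/(4π·423) = 1.742×10^-4 K/W
  R_cellular glass = (1/0.216 − 1/0.450)/(4πk) = 2.407/(4π·0.0592) = 3.236 K/W
  R_expanded polystyrene = (1/0.450 − 1/0.701)/(4πk) = 0.7957/(4π·0.0302) = 2.097 K/W
ΣR = 1.742×10^-4 + 3.236 + 2.097 = 5.333 K/W
Q = ΔT/ΣR = (-172 °C − 21.5 °C)/5.333 = -36.3 W
(Negative Q ⇒ heat flows inward; heat gain = 36.3 W.)

Q = 36.3 W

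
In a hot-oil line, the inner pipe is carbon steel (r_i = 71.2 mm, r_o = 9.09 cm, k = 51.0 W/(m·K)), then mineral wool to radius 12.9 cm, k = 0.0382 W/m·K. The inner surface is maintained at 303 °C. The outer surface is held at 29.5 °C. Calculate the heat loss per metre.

Resistance network (inner→outer):
  R'_carbon steel = ln(0.0909/0.0712)/(2πk) = 0.2443/(2π·51.0) = 7.623×10^-4 m·K/W
  R'_mineral wool = ln(0.129/0.0909)/(2πk) = 0.3501/(2π·0.0382) = 1.458 m·K/W
ΣR = 7.623×10^-4 + 1.458 = 1.459 m·K/W
Q' = ΔT/ΣR = (303 °C − 29.5 °C)/1.459 = 187 W/m

Q' = 187 W/m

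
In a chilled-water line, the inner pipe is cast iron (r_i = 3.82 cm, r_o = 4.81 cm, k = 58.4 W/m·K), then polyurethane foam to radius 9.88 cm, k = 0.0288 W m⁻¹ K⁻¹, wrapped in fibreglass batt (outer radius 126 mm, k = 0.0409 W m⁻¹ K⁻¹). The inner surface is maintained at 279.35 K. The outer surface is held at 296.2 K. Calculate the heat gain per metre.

Q' = 3.42 W/m

Series thermal resistances, inner to outer:
  R'_cast iron = ln(0.0481/0.0382)/(2πk) = 0.2304/(2π·58.4) = 6.280×10^-4 m·K/W
  R'_polyurethane foam = ln(0.0988/0.0481)/(2πk) = 0.7198/(2π·0.0288) = 3.978 m·K/W
  R'_fibreglass batt = ln(0.126/0.0988)/(2πk) = 0.2432/(2π·0.0409) = 0.9463 m·K/W
ΣR = 6.280×10^-4 + 3.978 + 0.9463 = 4.925 m·K/W
Q' = ΔT/ΣR = (279.35 K − 296.2 K)/4.925 = -3.42 W/m
(Negative Q' ⇒ heat flows inward; heat gain = 3.42 W/m.)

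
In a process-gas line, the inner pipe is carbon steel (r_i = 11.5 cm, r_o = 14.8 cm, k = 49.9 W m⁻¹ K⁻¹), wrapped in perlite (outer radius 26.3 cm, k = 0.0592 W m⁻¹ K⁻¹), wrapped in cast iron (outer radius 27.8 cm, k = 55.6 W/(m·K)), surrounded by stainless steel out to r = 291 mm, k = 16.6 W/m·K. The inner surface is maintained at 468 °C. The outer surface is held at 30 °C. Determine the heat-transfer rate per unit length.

Treat each layer as a resistance in series:
  R'_carbon steel = ln(0.148/0.115)/(2πk) = 0.2523/(2π·49.9) = 8.046×10^-4 m·K/W
  R'_perlite = ln(0.263/0.148)/(2πk) = 0.5749/(2π·0.0592) = 1.546 m·K/W
  R'_cast iron = ln(0.278/0.263)/(2πk) = 0.05547/(2π·55.6) = 1.588×10^-4 m·K/W
  R'_stainless steel = ln(0.291/0.278)/(2πk) = 0.04570/(2π·16.6) = 4.382×10^-4 m·K/W
ΣR = 8.046×10^-4 + 1.546 + 1.588×10^-4 + 4.382×10^-4 = 1.547 m·K/W
Q' = ΔT/ΣR = (468 °C − 30 °C)/1.547 = 283 W/m

Q' = 283 W/m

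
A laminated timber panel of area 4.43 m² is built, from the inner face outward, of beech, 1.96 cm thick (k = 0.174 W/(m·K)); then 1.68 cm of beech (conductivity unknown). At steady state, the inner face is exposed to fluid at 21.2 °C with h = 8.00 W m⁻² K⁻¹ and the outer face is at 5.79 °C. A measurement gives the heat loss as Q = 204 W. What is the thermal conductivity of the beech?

k = 0.173 W/m·K

ΣR = ΔT/Q = |21.2 − 5.79|/204 = 0.07554 K/W
Known resistances:
  R_conv,in = 1/(hA) = 1/(8.00·4.43) = 0.02822 K/W
  R_beech = L/(kA) = 0.0196/(0.174·4.43) = 0.02543 K/W
R_beech = ΣR − ΣR_known = 0.07554 − 0.05365 = 0.02189 K/W
L/(kA) = 0.02189 ⇒ k = 0.0168/(0.02189·4.43) = 0.173 W/m·K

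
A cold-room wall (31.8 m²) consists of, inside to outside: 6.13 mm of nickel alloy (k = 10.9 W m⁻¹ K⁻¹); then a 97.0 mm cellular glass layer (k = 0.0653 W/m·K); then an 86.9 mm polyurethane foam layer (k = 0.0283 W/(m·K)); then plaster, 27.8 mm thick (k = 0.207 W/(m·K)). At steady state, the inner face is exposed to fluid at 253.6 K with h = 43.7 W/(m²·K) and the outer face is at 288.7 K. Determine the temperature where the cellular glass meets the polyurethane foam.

Treat each layer as a resistance in series:
  R_conv,in = 1/(hA) = 1/(43.7·31.8) = 7.196×10^-4 K/W
  R_nickel alloy = L/(kA) = 0.00613/(10.9·31.8) = 1.769×10^-5 K/W
  R_cellular glass = L/(kA) = 0.0970/(0.0653·31.8) = 0.04671 K/W
  R_polyurethane foam = L/(kA) = 0.0869/(0.0283·31.8) = 0.09656 K/W
  R_plaster = L/(kA) = 0.0278/(0.207·31.8) = 0.004223 K/W
ΣR = 7.196×10^-4 + 1.769×10^-5 + 0.04671 + 0.09656 + 0.004223 = 0.1482 K/W
Q = ΔT/ΣR = (253.6 K − 288.7 K)/0.1482 = -236.8 W
From the inner boundary to the cellular glass/polyurethane foam interface, ΣR_partial = 0.04745 K/W.
T_interface = T_in − Q·ΣR_partial = 253.6 K − (-236.8)(0.04745) = 264.84 K

T = 264.84 K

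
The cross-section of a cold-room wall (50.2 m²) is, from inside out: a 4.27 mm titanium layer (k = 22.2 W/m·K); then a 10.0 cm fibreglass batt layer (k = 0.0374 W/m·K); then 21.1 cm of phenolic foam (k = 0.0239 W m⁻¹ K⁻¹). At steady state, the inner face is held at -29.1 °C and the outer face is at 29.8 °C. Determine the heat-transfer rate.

Resistance network (inner→outer):
  R_titanium = L/(kA) = 0.00427/(22.2·50.2) = 3.832×10^-6 K/W
  R_fibreglass batt = L/(kA) = 0.100/(0.0374·50.2) = 0.05326 K/W
  R_phenolic foam = L/(kA) = 0.211/(0.0239·50.2) = 0.1759 K/W
ΣR = 3.832×10^-6 + 0.05326 + 0.1759 = 0.2292 K/W
Q = ΔT/ΣR = (-29.1 °C − 29.8 °C)/0.2292 = -257 W
(Negative Q ⇒ heat flows inward; heat gain = 257 W.)

Q = 257 W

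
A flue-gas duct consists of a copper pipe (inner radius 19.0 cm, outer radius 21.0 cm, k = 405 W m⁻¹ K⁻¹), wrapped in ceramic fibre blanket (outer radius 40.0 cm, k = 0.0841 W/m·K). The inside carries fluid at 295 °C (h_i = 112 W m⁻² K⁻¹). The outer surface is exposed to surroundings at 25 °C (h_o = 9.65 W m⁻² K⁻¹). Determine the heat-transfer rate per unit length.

Treat each layer as a resistance in series:
  R'_conv,in = 1/(2πr h) = 1/(2π·0.190·112) = 0.007479 m·K/W
  R'_copper = ln(0.210/0.190)/(2πk) = 0.1001/(2π·405) = 3.933×10^-5 m·K/W
  R'_ceramic fibre blanket = ln(0.400/0.210)/(2πk) = 0.6444/(2π·0.0841) = 1.219 m·K/W
  R'_conv,out = 1/(2πr h) = 1/(2π·0.400·9.65) = 0.04123 m·K/W
ΣR = 0.007479 + 3.933×10^-5 + 1.219 + 0.04123 = 1.268 m·K/W
Q' = ΔT/ΣR = (295 °C − 25 °C)/1.268 = 213 W/m

Q' = 213 W/m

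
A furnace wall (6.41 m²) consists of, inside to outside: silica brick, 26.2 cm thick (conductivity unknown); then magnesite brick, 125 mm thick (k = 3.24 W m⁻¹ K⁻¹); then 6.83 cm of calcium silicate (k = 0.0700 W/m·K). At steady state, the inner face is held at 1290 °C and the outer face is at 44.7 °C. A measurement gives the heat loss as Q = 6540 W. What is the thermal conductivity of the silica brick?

k = 1.27 W/m·K

ΣR = ΔT/Q = |1290 − 44.7|/6540 = 0.1904 K/W
Known resistances:
  R_magnesite brick = L/(kA) = 0.125/(3.24·6.41) = 0.006019 K/W
  R_calcium silicate = L/(kA) = 0.0683/(0.0700·6.41) = 0.1522 K/W
R_silica brick = ΣR − ΣR_known = 0.1904 − 0.1582 = 0.03220 K/W
L/(kA) = 0.03220 ⇒ k = 0.262/(0.03220·6.41) = 1.27 W/m·K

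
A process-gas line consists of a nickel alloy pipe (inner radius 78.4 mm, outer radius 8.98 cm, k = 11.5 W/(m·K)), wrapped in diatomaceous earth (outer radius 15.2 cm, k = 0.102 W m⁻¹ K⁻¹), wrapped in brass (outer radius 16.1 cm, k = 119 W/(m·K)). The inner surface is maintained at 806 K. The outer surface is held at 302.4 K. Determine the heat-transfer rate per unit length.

Q' = 612 W/m

Resistance network (inner→outer):
  R'_nickel alloy = ln(0.0898/0.0784)/(2πk) = 0.1358/(2π·11.5) = 0.001879 m·K/W
  R'_diatomaceous earth = ln(0.152/0.0898)/(2πk) = 0.5263/(2π·0.102) = 0.8212 m·K/W
  R'_brass = ln(0.161/0.152)/(2πk) = 0.05752/(2π·119) = 7.693×10^-5 m·K/W
ΣR = 0.001879 + 0.8212 + 7.693×10^-5 = 0.8232 m·K/W
Q' = ΔT/ΣR = (806 K − 302.4 K)/0.8232 = 612 W/m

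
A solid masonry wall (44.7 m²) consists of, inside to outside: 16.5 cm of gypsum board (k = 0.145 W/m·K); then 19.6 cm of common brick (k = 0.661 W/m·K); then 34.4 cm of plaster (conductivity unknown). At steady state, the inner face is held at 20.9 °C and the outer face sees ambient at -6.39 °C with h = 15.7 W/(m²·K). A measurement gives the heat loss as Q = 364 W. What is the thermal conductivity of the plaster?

k = 0.186 W/m·K

ΣR = ΔT/Q = |20.9 − -6.39|/364 = 0.07497 K/W
Known resistances:
  R_gypsum board = L/(kA) = 0.165/(0.145·44.7) = 0.02546 K/W
  R_common brick = L/(kA) = 0.196/(0.661·44.7) = 0.006634 K/W
  R_conv,out = 1/(hA) = 1/(15.7·44.7) = 0.001425 K/W
R_plaster = ΣR − ΣR_known = 0.07497 − 0.03352 = 0.04145 K/W
L/(kA) = 0.04145 ⇒ k = 0.344/(0.04145·44.7) = 0.186 W/m·K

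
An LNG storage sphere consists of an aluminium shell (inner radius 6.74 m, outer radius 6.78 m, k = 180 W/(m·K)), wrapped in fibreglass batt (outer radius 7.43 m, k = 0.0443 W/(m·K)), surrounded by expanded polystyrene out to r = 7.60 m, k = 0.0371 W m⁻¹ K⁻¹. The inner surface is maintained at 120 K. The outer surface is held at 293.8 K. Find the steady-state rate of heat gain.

Treat each layer as a resistance in series:
  R_aluminium = (1/6.74 − 1/6.78)/(4πk) = 8.753×10^-4/(4π·180) = 3.870×10^-7 K/W
  R_fibreglass batt = (1/6.78 − 1/7.43)/(4πk) = 0.01290/(4π·0.0443) = 0.02318 K/W
  R_expanded polystyrene = (1/7.43 − 1/7.60)/(4πk) = 0.003011/(4π·0.0371) = 0.006457 K/W
ΣR = 3.870×10^-7 + 0.02318 + 0.006457 = 0.02964 K/W
Q = ΔT/ΣR = (120 K − 293.8 K)/0.02964 = -5860 W
(Negative Q ⇒ heat flows inward; heat gain = 5860 W.)

Q = 5.86 kW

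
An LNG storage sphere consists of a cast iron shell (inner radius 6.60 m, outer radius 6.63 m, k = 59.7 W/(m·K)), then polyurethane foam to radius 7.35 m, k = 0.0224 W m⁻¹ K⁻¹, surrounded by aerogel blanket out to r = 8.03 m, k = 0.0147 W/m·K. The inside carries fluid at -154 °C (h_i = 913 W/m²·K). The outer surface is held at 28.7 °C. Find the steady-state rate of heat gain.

Q = 1590 W

Resistance network (inner→outer):
  R_conv,in = 1/(4πr²h) = 1/(4π·6.60²·913) = 2.001×10^-6 K/W
  R_cast iron = (1/6.60 − 1/6.63)/(4πk) = 6.856×10^-4/(4π·59.7) = 9.139×10^-7 K/W
  R_polyurethane foam = (1/6.63 − 1/7.35)/(4πk) = 0.01478/(4π·0.0224) = 0.05249 K/W
  R_aerogel blanket = (1/7.35 − 1/8.03)/(4πk) = 0.01152/(4π·0.0147) = 0.06237 K/W
ΣR = 2.001×10^-6 + 9.139×10^-7 + 0.05249 + 0.06237 = 0.1149 K/W
Q = ΔT/ΣR = (-154 °C − 28.7 °C)/0.1149 = -1590 W
(Negative Q ⇒ heat flows inward; heat gain = 1590 W.)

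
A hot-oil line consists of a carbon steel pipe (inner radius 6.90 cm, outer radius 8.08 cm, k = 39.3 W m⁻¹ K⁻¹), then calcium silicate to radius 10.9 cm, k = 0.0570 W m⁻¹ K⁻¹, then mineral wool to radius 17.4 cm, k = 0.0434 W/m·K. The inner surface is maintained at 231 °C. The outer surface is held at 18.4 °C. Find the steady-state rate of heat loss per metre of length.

Series thermal resistances, inner to outer:
  R'_carbon steel = ln(0.0808/0.0690)/(2πk) = 0.1579/(2π·39.3) = 6.393×10^-4 m·K/W
  R'_calcium silicate = ln(0.109/0.0808)/(2πk) = 0.2994/(2π·0.0570) = 0.8359 m·K/W
  R'_mineral wool = ln(0.174/0.109)/(2πk) = 0.4677/(2π·0.0434) = 1.715 m·K/W
ΣR = 6.393×10^-4 + 0.8359 + 1.715 = 2.552 m·K/W
Q' = ΔT/ΣR = (231 °C − 18.4 °C)/2.552 = 83.3 W/m

Q' = 83.3 W/m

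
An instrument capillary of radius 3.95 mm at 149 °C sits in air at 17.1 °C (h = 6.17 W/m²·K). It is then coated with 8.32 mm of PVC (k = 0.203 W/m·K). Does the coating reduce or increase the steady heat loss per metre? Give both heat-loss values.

Critical radius for a cylinder: r_cr = k/h = 0.0329 m = 3.29 cm.
Outer radius after coating: r₂ = 0.00395 + 0.00832 = 0.01227 m.
Since r₁ < r_cr and r₂ ≤ r_cr, the coating moves toward the maximum at r_cr — heat loss rises.
Bare: R = 1/(2πr₁h) = 6.530 m·K/W; Q = 131.9/6.530 = 20.2 W/m.
Coated: R = R_cond + R_conv = 2.991 m·K/W; Q = 131.9/2.991 = 44.1 W/m.

increases: 20.2 → 44.1 W/m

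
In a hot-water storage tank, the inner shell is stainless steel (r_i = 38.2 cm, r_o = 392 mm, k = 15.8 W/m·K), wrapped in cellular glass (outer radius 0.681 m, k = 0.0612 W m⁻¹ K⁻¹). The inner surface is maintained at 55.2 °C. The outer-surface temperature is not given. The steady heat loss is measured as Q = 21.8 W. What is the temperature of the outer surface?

T_out = 24.5 °C

Sum the resistances:
  R_stainless steel = (1/0.382 − 1/0.392)/(4πk) = 0.06678/(4π·15.8) = 3.363×10^-4 K/W
  R_cellular glass = (1/0.392 − 1/0.681)/(4πk) = 1.083/(4π·0.0612) = 1.408 K/W
ΣR = 1.408 K/W
ΔT = Q·ΣR = 21.8 × 1.408 = 30.69 K
Heat flows outward, so T_out = T_in − ΔT = 55.2 − 30.69 = 24.5 °C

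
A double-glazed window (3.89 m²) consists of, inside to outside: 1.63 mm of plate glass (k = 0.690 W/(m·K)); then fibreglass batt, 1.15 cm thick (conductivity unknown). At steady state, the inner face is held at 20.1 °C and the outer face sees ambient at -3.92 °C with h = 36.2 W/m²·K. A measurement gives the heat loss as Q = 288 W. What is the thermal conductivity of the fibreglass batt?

ΣR = ΔT/Q = |20.1 − -3.92|/288 = 0.08340 K/W
Known resistances:
  R_plate glass = L/(kA) = 0.00163/(0.690·3.89) = 6.073×10^-4 K/W
  R_conv,out = 1/(hA) = 1/(36.2·3.89) = 0.007101 K/W
R_fibreglass batt = ΣR − ΣR_known = 0.08340 − 0.007708 = 0.07569 K/W
L/(kA) = 0.07569 ⇒ k = 0.0115/(0.07569·3.89) = 0.0391 W/m·K

k = 0.0391 W/m·K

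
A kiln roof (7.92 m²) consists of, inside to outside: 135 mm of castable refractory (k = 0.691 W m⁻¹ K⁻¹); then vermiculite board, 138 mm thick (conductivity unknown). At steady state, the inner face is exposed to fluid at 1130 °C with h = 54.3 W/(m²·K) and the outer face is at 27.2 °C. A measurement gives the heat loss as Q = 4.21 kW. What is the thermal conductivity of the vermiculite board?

ΣR = ΔT/Q = |1130 − 27.2|/4210 = 0.2619 K/W
Known resistances:
  R_conv,in = 1/(hA) = 1/(54.3·7.92) = 0.002325 K/W
  R_castable refractory = L/(kA) = 0.135/(0.691·7.92) = 0.02467 K/W
R_vermiculite board = ΣR − ΣR_known = 0.2619 − 0.02700 = 0.2349 K/W
L/(kA) = 0.2349 ⇒ k = 0.138/(0.2349·7.92) = 0.0742 W/m·K

k = 0.0742 W/m·K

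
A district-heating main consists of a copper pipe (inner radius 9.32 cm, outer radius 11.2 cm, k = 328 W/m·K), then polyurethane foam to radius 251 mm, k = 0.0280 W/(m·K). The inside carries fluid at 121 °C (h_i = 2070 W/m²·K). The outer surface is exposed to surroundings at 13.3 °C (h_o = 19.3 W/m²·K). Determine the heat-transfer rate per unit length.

Q' = 23.3 W/m

Series thermal resistances, inner to outer:
  R'_conv,in = 1/(2πr h) = 1/(2π·0.0932·2070) = 8.250×10^-4 m·K/W
  R'_copper = ln(0.112/0.0932)/(2πk) = 0.1838/(2π·328) = 8.916×10^-5 m·K/W
  R'_polyurethane foam = ln(0.251/0.112)/(2πk) = 0.8070/(2π·0.0280) = 4.587 m·K/W
  R'_conv,out = 1/(2πr h) = 1/(2π·0.251·19.3) = 0.03285 m·K/W
ΣR = 8.250×10^-4 + 8.916×10^-5 + 4.587 + 0.03285 = 4.621 m·K/W
Q' = ΔT/ΣR = (121 °C − 13.3 °C)/4.621 = 23.3 W/m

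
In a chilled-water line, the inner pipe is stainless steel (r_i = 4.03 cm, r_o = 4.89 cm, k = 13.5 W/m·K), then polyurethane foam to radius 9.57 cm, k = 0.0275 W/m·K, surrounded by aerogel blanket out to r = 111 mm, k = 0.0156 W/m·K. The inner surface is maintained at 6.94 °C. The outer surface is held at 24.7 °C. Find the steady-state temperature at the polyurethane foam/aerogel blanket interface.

T = 19.7 °C

Resistance network (inner→outer):
  R'_stainless steel = ln(0.0489/0.0403)/(2πk) = 0.1934/(2π·13.5) = 0.002280 m·K/W
  R'_polyurethane foam = ln(0.0957/0.0489)/(2πk) = 0.6714/(2π·0.0275) = 3.886 m·K/W
  R'_aerogel blanket = ln(0.111/0.0957)/(2πk) = 0.1483/(2π·0.0156) = 1.513 m·K/W
ΣR = 0.002280 + 3.886 + 1.513 = 5.401 m·K/W
Q' = ΔT/ΣR = (6.94 °C − 24.7 °C)/5.401 = -3.288 W/m
From the inner boundary to the polyurethane foam/aerogel blanket interface, ΣR_partial = 3.888 m·K/W.
T_interface = T_in − Q'·ΣR_partial = 6.94 °C − (-3.288)(3.888) = 19.7 °C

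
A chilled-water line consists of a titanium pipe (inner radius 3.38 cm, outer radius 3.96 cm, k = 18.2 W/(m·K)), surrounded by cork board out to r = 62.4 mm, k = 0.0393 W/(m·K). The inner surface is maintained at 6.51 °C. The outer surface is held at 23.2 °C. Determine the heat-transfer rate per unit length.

Series thermal resistances, inner to outer:
  R'_titanium = ln(0.0396/0.0338)/(2πk) = 0.1584/(2π·18.2) = 0.001385 m·K/W
  R'_cork board = ln(0.0624/0.0396)/(2πk) = 0.4547/(2π·0.0393) = 1.842 m·K/W
ΣR = 0.001385 + 1.842 = 1.843 m·K/W
Q' = ΔT/ΣR = (6.51 °C − 23.2 °C)/1.843 = -9.06 W/m
(Negative Q' ⇒ heat flows inward; heat gain = 9.06 W/m.)

Q' = 9.06 W/m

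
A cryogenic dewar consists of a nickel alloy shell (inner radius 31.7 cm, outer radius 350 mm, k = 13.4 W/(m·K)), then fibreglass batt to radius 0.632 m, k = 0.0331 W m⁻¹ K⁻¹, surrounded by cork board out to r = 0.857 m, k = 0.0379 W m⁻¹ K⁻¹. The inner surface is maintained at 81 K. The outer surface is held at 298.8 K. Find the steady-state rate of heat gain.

Q = 55.3 W

Resistance network (inner→outer):
  R_nickel alloy = (1/0.317 − 1/0.350)/(4πk) = 0.2974/(4π·13.4) = 0.001766 K/W
  R_fibreglass batt = (1/0.350 − 1/0.632)/(4πk) = 1.275/(4π·0.0331) = 3.065 K/W
  R_cork board = (1/0.632 − 1/0.857)/(4πk) = 0.4154/(4π·0.0379) = 0.8722 K/W
ΣR = 0.001766 + 3.065 + 0.8722 = 3.939 K/W
Q = ΔT/ΣR = (81 K − 298.8 K)/3.939 = -55.3 W
(Negative Q ⇒ heat flows inward; heat gain = 55.3 W.)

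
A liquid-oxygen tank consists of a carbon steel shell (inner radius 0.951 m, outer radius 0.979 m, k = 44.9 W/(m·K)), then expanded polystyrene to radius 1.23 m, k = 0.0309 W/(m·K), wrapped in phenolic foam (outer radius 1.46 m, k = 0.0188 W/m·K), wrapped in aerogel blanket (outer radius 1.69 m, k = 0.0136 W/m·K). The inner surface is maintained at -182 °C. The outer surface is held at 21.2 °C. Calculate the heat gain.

Q = 125 W

Resistance network (inner→outer):
  R_carbon steel = (1/0.951 − 1/0.979)/(4πk) = 0.03007/(4π·44.9) = 5.330×10^-5 K/W
  R_expanded polystyrene = (1/0.979 − 1/1.23)/(4πk) = 0.2084/(4π·0.0309) = 0.5368 K/W
  R_phenolic foam = (1/1.23 − 1/1.46)/(4πk) = 0.1281/(4π·0.0188) = 0.5421 K/W
  R_aerogel blanket = (1/1.46 − 1/1.69)/(4πk) = 0.09322/(4π·0.0136) = 0.5454 K/W
ΣR = 5.330×10^-5 + 0.5368 + 0.5421 + 0.5454 = 1.624 K/W
Q = ΔT/ΣR = (-182 °C − 21.2 °C)/1.624 = -125 W
(Negative Q ⇒ heat flows inward; heat gain = 125 W.)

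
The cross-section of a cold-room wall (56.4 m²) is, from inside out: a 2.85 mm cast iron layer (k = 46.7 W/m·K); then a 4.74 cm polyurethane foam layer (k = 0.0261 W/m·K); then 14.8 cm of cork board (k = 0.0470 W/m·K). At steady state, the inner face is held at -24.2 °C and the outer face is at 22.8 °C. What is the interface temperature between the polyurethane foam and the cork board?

T = -7.01 °C

Resistance network (inner→outer):
  R_cast iron = L/(kA) = 0.00285/(46.7·56.4) = 1.082×10^-6 K/W
  R_polyurethane foam = L/(kA) = 0.0474/(0.0261·56.4) = 0.03220 K/W
  R_cork board = L/(kA) = 0.148/(0.0470·56.4) = 0.05583 K/W
ΣR = 1.082×10^-6 + 0.03220 + 0.05583 = 0.08803 K/W
Q = ΔT/ΣR = (-24.2 °C − 22.8 °C)/0.08803 = -533.9 W
From the inner boundary to the polyurethane foam/cork board interface, ΣR_partial = 0.03220 K/W.
T_interface = T_in − Q·ΣR_partial = -24.2 °C − (-533.9)(0.03220) = -7.01 °C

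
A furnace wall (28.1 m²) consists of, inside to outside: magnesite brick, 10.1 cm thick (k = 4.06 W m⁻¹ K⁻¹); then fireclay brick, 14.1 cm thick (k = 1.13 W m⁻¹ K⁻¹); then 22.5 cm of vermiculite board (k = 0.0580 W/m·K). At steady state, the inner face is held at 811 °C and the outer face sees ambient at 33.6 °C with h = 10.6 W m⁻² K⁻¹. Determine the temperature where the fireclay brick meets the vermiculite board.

Resistance network (inner→outer):
  R_magnesite brick = L/(kA) = 0.101/(4.06·28.1) = 8.853×10^-4 K/W
  R_fireclay brick = L/(kA) = 0.141/(1.13·28.1) = 0.004441 K/W
  R_vermiculite board = L/(kA) = 0.225/(0.0580·28.1) = 0.1381 K/W
  R_conv,out = 1/(hA) = 1/(10.6·28.1) = 0.003357 K/W
ΣR = 8.853×10^-4 + 0.004441 + 0.1381 + 0.003357 = 0.1468 K/W
Q = ΔT/ΣR = (811 °C − 33.6 °C)/0.1468 = 5296 W
From the inner boundary to the fireclay brick/vermiculite board interface, ΣR_partial = 0.005326 K/W.
T_interface = T_in − Q·ΣR_partial = 811 °C − (5296)(0.005326) = 783 °C

T = 783 °C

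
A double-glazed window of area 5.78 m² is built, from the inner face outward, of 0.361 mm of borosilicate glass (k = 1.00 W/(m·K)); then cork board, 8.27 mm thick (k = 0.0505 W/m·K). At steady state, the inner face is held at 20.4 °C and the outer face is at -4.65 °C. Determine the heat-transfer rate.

Q = 882 W

Resistance network (inner→outer):
  R_borosilicate glass = L/(kA) = 3.61×10^-4/(1.00·5.78) = 6.246×10^-5 K/W
  R_cork board = L/(kA) = 0.00827/(0.0505·5.78) = 0.02833 K/W
ΣR = 6.246×10^-5 + 0.02833 = 0.02839 K/W
Q = ΔT/ΣR = (20.4 °C − -4.65 °C)/0.02839 = 882 W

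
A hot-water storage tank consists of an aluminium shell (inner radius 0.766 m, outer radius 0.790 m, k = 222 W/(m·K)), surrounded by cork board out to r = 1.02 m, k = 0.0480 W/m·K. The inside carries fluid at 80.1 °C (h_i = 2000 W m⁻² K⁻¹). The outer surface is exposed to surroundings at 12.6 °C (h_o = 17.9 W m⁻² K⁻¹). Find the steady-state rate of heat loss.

Q = 141 W

Treat each layer as a resistance in series:
  R_conv,in = 1/(4πr²h) = 1/(4π·0.766²·2000) = 6.781×10^-5 K/W
  R_aluminium = (1/0.766 − 1/0.790)/(4πk) = 0.03966/(4π·222) = 1.422×10^-5 K/W
  R_cork board = (1/0.790 − 1/1.02)/(4πk) = 0.2854/(4π·0.0480) = 0.4732 K/W
  R_conv,out = 1/(4πr²h) = 1/(4π·1.02²·17.9) = 0.004273 K/W
ΣR = 6.781×10^-5 + 1.422×10^-5 + 0.4732 + 0.004273 = 0.4776 K/W
Q = ΔT/ΣR = (80.1 °C − 12.6 °C)/0.4776 = 141 W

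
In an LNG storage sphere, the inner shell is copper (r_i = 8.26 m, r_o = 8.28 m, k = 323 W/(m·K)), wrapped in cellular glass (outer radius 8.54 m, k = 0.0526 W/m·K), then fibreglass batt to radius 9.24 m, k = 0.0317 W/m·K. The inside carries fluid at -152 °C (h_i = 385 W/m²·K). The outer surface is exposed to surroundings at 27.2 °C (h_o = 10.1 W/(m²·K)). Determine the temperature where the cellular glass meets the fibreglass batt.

T = -116 °C

Treat each layer as a resistance in series:
  R_conv,in = 1/(4πr²h) = 1/(4π·8.26²·385) = 3.029×10^-6 K/W
  R_copper = (1/8.26 − 1/8.28)/(4πk) = 2.924×10^-4/(4π·323) = 7.205×10^-8 K/W
  R_cellular glass = (1/8.28 − 1/8.54)/(4πk) = 0.003677/(4π·0.0526) = 0.005563 K/W
  R_fibreglass batt = (1/8.54 − 1/9.24)/(4πk) = 0.008871/(4π·0.0317) = 0.02227 K/W
  R_conv,out = 1/(4πr²h) = 1/(4π·9.24²·10.1) = 9.228×10^-5 K/W
ΣR = 3.029×10^-6 + 7.205×10^-8 + 0.005563 + 0.02227 + 9.228×10^-5 = 0.02793 K/W
Q = ΔT/ΣR = (-152 °C − 27.2 °C)/0.02793 = -6416 W
From the inner boundary to the cellular glass/fibreglass batt interface, ΣR_partial = 0.005566 K/W.
T_interface = T_in − Q·ΣR_partial = -152 °C − (-6416)(0.005566) = -116 °C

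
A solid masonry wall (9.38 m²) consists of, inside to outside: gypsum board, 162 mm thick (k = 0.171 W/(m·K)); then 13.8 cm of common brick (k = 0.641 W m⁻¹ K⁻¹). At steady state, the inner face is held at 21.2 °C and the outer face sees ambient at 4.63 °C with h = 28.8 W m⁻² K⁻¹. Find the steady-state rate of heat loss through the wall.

Q = 130 W

Series thermal resistances, inner to outer:
  R_gypsum board = L/(kA) = 0.162/(0.171·9.38) = 0.1010 K/W
  R_common brick = L/(kA) = 0.138/(0.641·9.38) = 0.02295 K/W
  R_conv,out = 1/(hA) = 1/(28.8·9.38) = 0.003702 K/W
ΣR = 0.1010 + 0.02295 + 0.003702 = 0.1277 K/W
Q = ΔT/ΣR = (21.2 °C − 4.63 °C)/0.1277 = 130 W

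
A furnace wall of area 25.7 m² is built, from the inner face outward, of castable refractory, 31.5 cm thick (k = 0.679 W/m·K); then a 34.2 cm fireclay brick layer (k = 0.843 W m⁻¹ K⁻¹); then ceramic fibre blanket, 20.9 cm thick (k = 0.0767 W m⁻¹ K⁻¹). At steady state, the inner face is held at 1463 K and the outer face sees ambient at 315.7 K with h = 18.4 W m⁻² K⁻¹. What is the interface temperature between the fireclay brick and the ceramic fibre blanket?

Resistance network (inner→outer):
  R_castable refractory = L/(kA) = 0.315/(0.679·25.7) = 0.01805 K/W
  R_fireclay brick = L/(kA) = 0.342/(0.843·25.7) = 0.01579 K/W
  R_ceramic fibre blanket = L/(kA) = 0.209/(0.0767·25.7) = 0.1060 K/W
  R_conv,out = 1/(hA) = 1/(18.4·25.7) = 0.002115 K/W
ΣR = 0.01805 + 0.01579 + 0.1060 + 0.002115 = 0.1420 K/W
Q = ΔT/ΣR = (1463 K − 315.7 K)/0.1420 = 8080 W
From the inner boundary to the fireclay brick/ceramic fibre blanket interface, ΣR_partial = 0.03384 K/W.
T_interface = T_in − Q·ΣR_partial = 1463 K − (8080)(0.03384) = 1190 K

T = 1190 K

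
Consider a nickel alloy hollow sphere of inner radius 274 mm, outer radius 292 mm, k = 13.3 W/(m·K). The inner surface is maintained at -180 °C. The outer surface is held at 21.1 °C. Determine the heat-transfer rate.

Q = 4πk·ΔT/(1/r₁ − 1/r₂) = 4π × 13.3 × 201.1 / (1/0.274 − 1/0.292) = 1.49×10^5 W

Q = 149 kW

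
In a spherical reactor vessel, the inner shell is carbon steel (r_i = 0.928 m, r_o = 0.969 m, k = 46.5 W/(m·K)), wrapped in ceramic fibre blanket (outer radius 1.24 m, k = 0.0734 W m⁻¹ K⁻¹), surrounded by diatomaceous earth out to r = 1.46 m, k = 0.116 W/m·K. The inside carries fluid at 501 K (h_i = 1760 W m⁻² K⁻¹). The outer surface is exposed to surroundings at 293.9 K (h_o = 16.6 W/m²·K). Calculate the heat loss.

Treat each layer as a resistance in series:
  R_conv,in = 1/(4πr²h) = 1/(4π·0.928²·1760) = 5.250×10^-5 K/W
  R_carbon steel = (1/0.928 − 1/0.969)/(4πk) = 0.04559/(4π·46.5) = 7.803×10^-5 K/W
  R_ceramic fibre blanket = (1/0.969 − 1/1.24)/(4πk) = 0.2255/(4π·0.0734) = 0.2445 K/W
  R_diatomaceous earth = (1/1.24 − 1/1.46)/(4πk) = 0.1215/(4π·0.116) = 0.08336 K/W
  R_conv,out = 1/(4πr²h) = 1/(4π·1.46²·16.6) = 0.002249 K/W
ΣR = 5.250×10^-5 + 7.803×10^-5 + 0.2445 + 0.08336 + 0.002249 = 0.3302 K/W
Q = ΔT/ΣR = (501 K − 293.9 K)/0.3302 = 627 W

Q = 627 W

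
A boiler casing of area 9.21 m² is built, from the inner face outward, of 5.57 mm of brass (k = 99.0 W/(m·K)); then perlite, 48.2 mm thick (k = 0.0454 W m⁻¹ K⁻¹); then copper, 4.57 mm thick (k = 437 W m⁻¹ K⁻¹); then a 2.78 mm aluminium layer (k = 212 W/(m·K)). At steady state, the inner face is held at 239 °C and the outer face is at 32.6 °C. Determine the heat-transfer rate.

Treat each layer as a resistance in series:
  R_brass = L/(kA) = 0.00557/(99.0·9.21) = 6.109×10^-6 K/W
  R_perlite = L/(kA) = 0.0482/(0.0454·9.21) = 0.1153 K/W
  R_copper = L/(kA) = 0.00457/(437·9.21) = 1.135×10^-6 K/W
  R_aluminium = L/(kA) = 0.00278/(212·9.21) = 1.424×10^-6 K/W
ΣR = 6.109×10^-6 + 0.1153 + 1.135×10^-6 + 1.424×10^-6 = 0.1153 K/W
Q = ΔT/ΣR = (239 °C − 32.6 °C)/0.1153 = 1790 W

Q = 1790 W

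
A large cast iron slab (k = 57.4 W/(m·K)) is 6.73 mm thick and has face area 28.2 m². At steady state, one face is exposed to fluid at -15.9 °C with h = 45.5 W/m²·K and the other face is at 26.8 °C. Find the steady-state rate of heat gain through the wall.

Q = 54.5 kW

Series thermal resistances, inner to outer:
  R_conv,in = 1/(hA) = 1/(45.5·28.2) = 7.794×10^-4 K/W
  R_cast iron = L/(kA) = 0.00673/(57.4·28.2) = 4.158×10^-6 K/W
ΣR = 7.794×10^-4 + 4.158×10^-6 = 7.836×10^-4 K/W
Q = ΔT/ΣR = (-15.9 °C − 26.8 °C)/7.836×10^-4 = -54500 W
(Negative Q ⇒ heat flows inward; heat gain = 54500 W.)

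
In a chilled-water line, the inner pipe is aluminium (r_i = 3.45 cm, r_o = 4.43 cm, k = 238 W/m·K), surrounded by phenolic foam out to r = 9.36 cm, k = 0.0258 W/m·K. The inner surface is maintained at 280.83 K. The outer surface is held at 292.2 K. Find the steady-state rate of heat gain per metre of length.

Series thermal resistances, inner to outer:
  R'_aluminium = ln(0.0443/0.0345)/(2πk) = 0.2500/(2π·238) = 1.672×10^-4 m·K/W
  R'_phenolic foam = ln(0.0936/0.0443)/(2πk) = 0.7480/(2π·0.0258) = 4.615 m·K/W
ΣR = 1.672×10^-4 + 4.615 = 4.615 m·K/W
Q' = ΔT/ΣR = (280.83 K − 292.2 K)/4.615 = -2.46 W/m
(Negative Q' ⇒ heat flows inward; heat gain = 2.46 W/m.)

Q' = 2.46 W/m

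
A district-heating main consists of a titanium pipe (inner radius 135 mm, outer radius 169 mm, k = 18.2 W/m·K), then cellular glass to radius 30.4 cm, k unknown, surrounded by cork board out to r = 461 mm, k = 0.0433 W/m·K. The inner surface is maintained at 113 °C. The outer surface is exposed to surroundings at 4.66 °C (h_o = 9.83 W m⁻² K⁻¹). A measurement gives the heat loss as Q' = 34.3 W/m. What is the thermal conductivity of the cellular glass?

k = 0.0587 W/m·K

ΣR = ΔT/Q' = |113 − 4.66|/34.3 = 3.159 m·K/W
Known resistances:
  R'_titanium = ln(0.169/0.135)/(2πk) = 0.2246/(2π·18.2) = 0.001964 m·K/W
  R'_cork board = ln(0.461/0.304)/(2πk) = 0.4164/(2π·0.0433) = 1.530 m·K/W
  R'_conv,out = 1/(2πr h) = 1/(2π·0.461·9.83) = 0.03512 m·K/W
R_cellular glass = ΣR − ΣR_known = 3.159 − 1.567 = 1.592 m·K/W
ln(r₂/r₁)/(2πk) = 1.592 ⇒ k = 0.5871/(2π·1.592) = 0.0587 W/m·K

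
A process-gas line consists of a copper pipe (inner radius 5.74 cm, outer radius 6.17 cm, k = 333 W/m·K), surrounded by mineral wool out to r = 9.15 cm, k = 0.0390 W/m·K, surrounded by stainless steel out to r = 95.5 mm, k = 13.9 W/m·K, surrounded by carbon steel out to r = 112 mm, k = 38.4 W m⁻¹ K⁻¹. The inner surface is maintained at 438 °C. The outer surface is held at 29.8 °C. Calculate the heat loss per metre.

Series thermal resistances, inner to outer:
  R'_copper = ln(0.0617/0.0574)/(2πk) = 0.07224/(2π·333) = 3.453×10^-5 m·K/W
  R'_mineral wool = ln(0.0915/0.0617)/(2πk) = 0.3941/(2π·0.0390) = 1.608 m·K/W
  R'_stainless steel = ln(0.0955/0.0915)/(2πk) = 0.04279/(2π·13.9) = 4.899×10^-4 m·K/W
  R'_carbon steel = ln(0.112/0.0955)/(2πk) = 0.1594/(2π·38.4) = 6.605×10^-4 m·K/W
ΣR = 3.453×10^-5 + 1.608 + 4.899×10^-4 + 6.605×10^-4 = 1.609 m·K/W
Q' = ΔT/ΣR = (438 °C − 29.8 °C)/1.609 = 254 W/m

Q' = 254 W/m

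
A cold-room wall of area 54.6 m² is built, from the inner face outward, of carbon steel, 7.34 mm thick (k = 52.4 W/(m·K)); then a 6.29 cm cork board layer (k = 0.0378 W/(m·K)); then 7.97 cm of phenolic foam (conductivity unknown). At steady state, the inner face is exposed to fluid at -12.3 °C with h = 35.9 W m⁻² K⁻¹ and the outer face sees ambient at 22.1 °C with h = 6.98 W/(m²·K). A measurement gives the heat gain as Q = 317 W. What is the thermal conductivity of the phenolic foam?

k = 0.0195 W/m·K

ΣR = ΔT/Q = |-12.3 − 22.1|/317 = 0.1085 K/W
Known resistances:
  R_conv,in = 1/(hA) = 1/(35.9·54.6) = 5.102×10^-4 K/W
  R_carbon steel = L/(kA) = 0.00734/(52.4·54.6) = 2.566×10^-6 K/W
  R_cork board = L/(kA) = 0.0629/(0.0378·54.6) = 0.03048 K/W
  R_conv,out = 1/(hA) = 1/(6.98·54.6) = 0.002624 K/W
R_phenolic foam = ΣR − ΣR_known = 0.1085 − 0.03362 = 0.07488 K/W
L/(kA) = 0.07488 ⇒ k = 0.0797/(0.07488·54.6) = 0.0195 W/m·K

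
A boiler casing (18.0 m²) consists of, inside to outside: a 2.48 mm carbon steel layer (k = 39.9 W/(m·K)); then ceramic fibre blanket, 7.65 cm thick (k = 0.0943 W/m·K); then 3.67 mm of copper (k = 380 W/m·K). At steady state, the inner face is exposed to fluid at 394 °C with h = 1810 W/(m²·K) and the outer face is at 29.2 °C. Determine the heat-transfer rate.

Q = 8.09 kW

Treat each layer as a resistance in series:
  R_conv,in = 1/(hA) = 1/(1810·18.0) = 3.069×10^-5 K/W
  R_carbon steel = L/(kA) = 0.00248/(39.9·18.0) = 3.453×10^-6 K/W
  R_ceramic fibre blanket = L/(kA) = 0.0765/(0.0943·18.0) = 0.04507 K/W
  R_copper = L/(kA) = 0.00367/(380·18.0) = 5.365×10^-7 K/W
ΣR = 3.069×10^-5 + 3.453×10^-6 + 0.04507 + 5.365×10^-7 = 0.04510 K/W
Q = ΔT/ΣR = (394 °C − 29.2 °C)/0.04510 = 8090 W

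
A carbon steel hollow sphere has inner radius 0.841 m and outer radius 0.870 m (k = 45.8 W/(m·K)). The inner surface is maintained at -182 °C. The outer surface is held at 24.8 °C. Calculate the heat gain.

Q = 3.00×10^6 W

Q = 4πk·ΔT/(1/r₁ − 1/r₂) = 4π × 45.8 × 206.8 / (1/0.841 − 1/0.870) = 3.00×10^6 W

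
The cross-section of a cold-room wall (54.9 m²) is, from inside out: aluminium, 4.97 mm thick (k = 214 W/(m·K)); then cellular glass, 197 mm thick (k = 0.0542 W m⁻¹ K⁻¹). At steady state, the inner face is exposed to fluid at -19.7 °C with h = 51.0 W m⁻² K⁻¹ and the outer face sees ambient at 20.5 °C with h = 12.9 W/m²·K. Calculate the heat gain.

Q = 591 W

Resistance network (inner→outer):
  R_conv,in = 1/(hA) = 1/(51.0·54.9) = 3.572×10^-4 K/W
  R_aluminium = L/(kA) = 0.00497/(214·54.9) = 4.230×10^-7 K/W
  R_cellular glass = L/(kA) = 0.197/(0.0542·54.9) = 0.06621 K/W
  R_conv,out = 1/(hA) = 1/(12.9·54.9) = 0.001412 K/W
ΣR = 3.572×10^-4 + 4.230×10^-7 + 0.06621 + 0.001412 = 0.06798 K/W
Q = ΔT/ΣR = (-19.7 °C − 20.5 °C)/0.06798 = -591 W
(Negative Q ⇒ heat flows inward; heat gain = 591 W.)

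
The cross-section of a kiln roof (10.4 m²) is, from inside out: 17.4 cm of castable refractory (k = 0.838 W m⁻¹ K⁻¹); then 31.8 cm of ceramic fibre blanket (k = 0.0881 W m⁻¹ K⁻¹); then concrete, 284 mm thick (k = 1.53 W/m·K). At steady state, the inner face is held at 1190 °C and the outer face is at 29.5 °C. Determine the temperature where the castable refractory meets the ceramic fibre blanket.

T = 1130 °C

Treat each layer as a resistance in series:
  R_castable refractory = L/(kA) = 0.174/(0.838·10.4) = 0.01997 K/W
  R_ceramic fibre blanket = L/(kA) = 0.318/(0.0881·10.4) = 0.3471 K/W
  R_concrete = L/(kA) = 0.284/(1.53·10.4) = 0.01785 K/W
ΣR = 0.01997 + 0.3471 + 0.01785 = 0.3849 K/W
Q = ΔT/ΣR = (1190 °C − 29.5 °C)/0.3849 = 3015 W
From the inner boundary to the castable refractory/ceramic fibre blanket interface, ΣR_partial = 0.01997 K/W.
T_interface = T_in − Q·ΣR_partial = 1190 °C − (3015)(0.01997) = 1130 °C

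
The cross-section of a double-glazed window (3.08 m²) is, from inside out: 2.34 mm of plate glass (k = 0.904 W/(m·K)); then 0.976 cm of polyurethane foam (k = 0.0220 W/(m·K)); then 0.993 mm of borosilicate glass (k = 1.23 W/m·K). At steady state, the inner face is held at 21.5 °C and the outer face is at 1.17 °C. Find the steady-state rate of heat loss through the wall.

Resistance network (inner→outer):
  R_plate glass = L/(kA) = 0.00234/(0.904·3.08) = 8.404×10^-4 K/W
  R_polyurethane foam = L/(kA) = 0.00976/(0.0220·3.08) = 0.1440 K/W
  R_borosilicate glass = L/(kA) = 9.93×10^-4/(1.23·3.08) = 2.621×10^-4 K/W
ΣR = 8.404×10^-4 + 0.1440 + 2.621×10^-4 = 0.1451 K/W
Q = ΔT/ΣR = (21.5 °C − 1.17 °C)/0.1451 = 140 W

Q = 140 W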